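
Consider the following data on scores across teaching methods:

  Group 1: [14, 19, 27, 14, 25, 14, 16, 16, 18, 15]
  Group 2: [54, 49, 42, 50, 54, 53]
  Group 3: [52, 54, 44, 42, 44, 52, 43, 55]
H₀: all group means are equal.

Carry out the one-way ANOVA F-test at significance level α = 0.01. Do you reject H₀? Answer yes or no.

Group means [17.80, 50.33, 48.25], grand mean 36.083
SSB = Σnᵢ(x̄ᵢ−x̄)² = 5745.400; SSW = ΣΣ(x−x̄ᵢ)² = 510.433
MSB = 5745.400/2 = 2872.7000; MSW = 510.433/21 = 24.3063
F = MSB/MSW = 118.1872
df = (2, 21)
p-value (upper-tail) = 0.00000
At α=0.01: p < α → reject H₀

reject H₀: yes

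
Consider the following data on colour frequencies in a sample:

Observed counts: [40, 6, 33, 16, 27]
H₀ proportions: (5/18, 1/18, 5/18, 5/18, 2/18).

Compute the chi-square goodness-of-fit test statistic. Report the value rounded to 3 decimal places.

n = 122; E_i = n·p_i = [33.89, 6.78, 33.89, 33.89, 13.56]
χ² = (40−33.89)²/33.89 + (6−6.78)²/6.78 + (33−33.89)²/33.89 + (16−33.89)²/33.89 + (27−13.56)²/13.56 = 23.9918
df = 4

test statistic = 23.992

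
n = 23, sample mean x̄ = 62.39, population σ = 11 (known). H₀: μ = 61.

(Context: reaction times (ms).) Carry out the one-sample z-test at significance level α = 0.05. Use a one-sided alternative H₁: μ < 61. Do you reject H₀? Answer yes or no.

SE = σ/√n = 11/√23 = 2.2937
z = (x̄−μ₀)/SE = (62.39−61)/2.2937 = 0.6060
p-value (one-sided, H₁ less) = 0.72775
At α=0.05: p ≥ α → fail to reject H₀

reject H₀: no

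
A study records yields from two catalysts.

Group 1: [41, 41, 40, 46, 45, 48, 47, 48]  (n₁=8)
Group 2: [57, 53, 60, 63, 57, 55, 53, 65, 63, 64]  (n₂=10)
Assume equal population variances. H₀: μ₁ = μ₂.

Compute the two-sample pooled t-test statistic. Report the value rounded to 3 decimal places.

test statistic = -7.469

x̄₁=44.500, s₁=3.338, n₁=8
x̄₂=59.000, s₂=4.595, n₂=10
s_p² = [7·3.338² + 9·4.595²]/16 = 16.7500
SE = √(s_p²·(1/8+1/10)) = 1.9413
t = (44.500−59.000)/1.9413 = -7.4691
df = 16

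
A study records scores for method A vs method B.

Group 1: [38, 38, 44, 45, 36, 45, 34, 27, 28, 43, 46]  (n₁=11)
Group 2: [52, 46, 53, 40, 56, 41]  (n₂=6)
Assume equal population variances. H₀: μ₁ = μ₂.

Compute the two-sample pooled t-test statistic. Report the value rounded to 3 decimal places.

test statistic = -2.761

x̄₁=38.545, s₁=6.788, n₁=11
x̄₂=48.000, s₂=6.663, n₂=6
s_p² = [10·6.788² + 5·6.663²]/15 = 45.5152
SE = √(s_p²·(1/11+1/6)) = 3.4240
t = (38.545−48.000)/3.4240 = -2.7613
df = 15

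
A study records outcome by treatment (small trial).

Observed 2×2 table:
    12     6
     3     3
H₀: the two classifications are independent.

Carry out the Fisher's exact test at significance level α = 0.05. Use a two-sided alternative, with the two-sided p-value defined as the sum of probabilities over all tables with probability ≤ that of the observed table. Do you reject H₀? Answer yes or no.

Margins: r₁=18, r₂=6, c₁=15, c₂=9, n=24
p_obs = C(18,12)·C(6,3)/C(24,15); sum pmf over tables with pmf ≤ p_obs
p-value (two-sided) = 0.63491
At α=0.05: p ≥ α → fail to reject H₀

reject H₀: no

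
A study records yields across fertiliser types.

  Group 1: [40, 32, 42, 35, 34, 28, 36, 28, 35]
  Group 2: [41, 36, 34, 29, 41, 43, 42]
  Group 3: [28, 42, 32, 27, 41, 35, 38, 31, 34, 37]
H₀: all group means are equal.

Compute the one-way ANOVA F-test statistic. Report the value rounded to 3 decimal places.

Group means [34.44, 38.00, 34.50], grand mean 35.423
SSB = Σnᵢ(x̄ᵢ−x̄)² = 63.624; SSW = ΣΣ(x−x̄ᵢ)² = 574.722
MSB = 63.624/2 = 31.8120; MSW = 574.722/23 = 24.9879
F = MSB/MSW = 1.2731
df = (2, 23)

test statistic = 1.273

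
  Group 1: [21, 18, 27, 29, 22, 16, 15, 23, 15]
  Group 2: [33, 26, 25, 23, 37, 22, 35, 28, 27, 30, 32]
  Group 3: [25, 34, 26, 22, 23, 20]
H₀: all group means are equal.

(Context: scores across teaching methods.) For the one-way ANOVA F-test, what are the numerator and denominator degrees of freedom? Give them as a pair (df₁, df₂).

degrees of freedom = [2, 23]

k = 3 groups, N = 26 total
df = (k−1, N−k) = (3−1, 26−3) = (2, 23)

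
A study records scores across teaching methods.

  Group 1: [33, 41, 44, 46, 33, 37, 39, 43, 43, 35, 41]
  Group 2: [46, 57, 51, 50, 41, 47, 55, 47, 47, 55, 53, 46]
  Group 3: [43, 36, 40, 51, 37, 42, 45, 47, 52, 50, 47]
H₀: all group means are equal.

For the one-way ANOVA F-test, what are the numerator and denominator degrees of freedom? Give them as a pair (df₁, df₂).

k = 3 groups, N = 34 total
df = (k−1, N−k) = (3−1, 34−3) = (2, 31)

degrees of freedom = [2, 31]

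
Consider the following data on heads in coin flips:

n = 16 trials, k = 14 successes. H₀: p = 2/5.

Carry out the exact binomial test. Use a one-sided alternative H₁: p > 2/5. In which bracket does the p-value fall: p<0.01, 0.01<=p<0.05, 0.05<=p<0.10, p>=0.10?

Exact binomial: n=16, k=14, p₀=2/5=0.4000
P(X≥14) from Σ C(n,i)·p₀^i·(1−p₀)^(n−i)
p-value (one-sided, H₁ greater) = 0.00013
→ bracket: p<0.01

p-value bracket: p<0.01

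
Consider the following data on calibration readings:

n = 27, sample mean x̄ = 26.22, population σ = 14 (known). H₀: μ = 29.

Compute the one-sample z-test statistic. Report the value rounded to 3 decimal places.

test statistic = -1.032

SE = σ/√n = 14/√27 = 2.6943
z = (x̄−μ₀)/SE = (26.22−29)/2.6943 = -1.0318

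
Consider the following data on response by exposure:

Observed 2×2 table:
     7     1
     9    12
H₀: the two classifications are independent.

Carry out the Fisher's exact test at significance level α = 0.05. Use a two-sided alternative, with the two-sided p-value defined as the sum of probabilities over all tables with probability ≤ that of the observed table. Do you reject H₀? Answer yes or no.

Margins: r₁=8, r₂=21, c₁=16, c₂=13, n=29
p_obs = C(8,7)·C(21,9)/C(29,16); sum pmf over tables with pmf ≤ p_obs
p-value (two-sided) = 0.04434
At α=0.05: p < α → reject H₀

reject H₀: yes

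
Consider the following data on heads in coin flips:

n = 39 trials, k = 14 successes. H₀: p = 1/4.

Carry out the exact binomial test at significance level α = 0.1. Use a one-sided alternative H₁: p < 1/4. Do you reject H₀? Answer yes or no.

Exact binomial: n=39, k=14, p₀=1/4=0.2500
P(X≤14) from Σ C(n,i)·p₀^i·(1−p₀)^(n−i)
p-value (one-sided, H₁ less) = 0.95613
At α=0.1: p ≥ α → fail to reject H₀

reject H₀: no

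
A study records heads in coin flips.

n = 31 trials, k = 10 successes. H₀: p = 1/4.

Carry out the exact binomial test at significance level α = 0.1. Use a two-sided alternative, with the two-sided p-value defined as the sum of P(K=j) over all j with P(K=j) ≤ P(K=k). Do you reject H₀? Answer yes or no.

Exact binomial: n=31, k=10, p₀=1/4=0.2500
P(X=j) = C(n,j)·p₀^j·(1−p₀)^(n−j); p = Σ P(X=j) over j with P(X=j) ≤ P(X=10)
p-value (two-sided) = 0.40546
At α=0.1: p ≥ α → fail to reject H₀

reject H₀: no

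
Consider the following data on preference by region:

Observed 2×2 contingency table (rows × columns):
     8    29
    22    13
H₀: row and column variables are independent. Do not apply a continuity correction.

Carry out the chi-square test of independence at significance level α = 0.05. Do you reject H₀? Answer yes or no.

Row totals [37, 35], col totals [30, 42], n=72
χ² = (8−15.42)²/15.42 + (29−21.58)²/21.58 + (22−14.58)²/14.58 + (13−20.42)²/20.42 = 12.5827
df = 1
p-value (upper-tail) = 0.00039
At α=0.05: p < α → reject H₀

reject H₀: yes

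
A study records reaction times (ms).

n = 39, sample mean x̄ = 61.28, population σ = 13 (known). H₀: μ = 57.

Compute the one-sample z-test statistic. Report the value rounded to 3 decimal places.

SE = σ/√n = 13/√39 = 2.0817
z = (x̄−μ₀)/SE = (61.28−57)/2.0817 = 2.0560

test statistic = 2.056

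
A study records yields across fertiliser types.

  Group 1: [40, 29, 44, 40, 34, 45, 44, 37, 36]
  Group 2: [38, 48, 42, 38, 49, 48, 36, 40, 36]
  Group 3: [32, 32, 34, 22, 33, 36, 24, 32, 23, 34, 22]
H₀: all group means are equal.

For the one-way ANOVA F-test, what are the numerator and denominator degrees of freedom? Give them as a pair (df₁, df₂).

degrees of freedom = [2, 26]

k = 3 groups, N = 29 total
df = (k−1, N−k) = (3−1, 29−3) = (2, 26)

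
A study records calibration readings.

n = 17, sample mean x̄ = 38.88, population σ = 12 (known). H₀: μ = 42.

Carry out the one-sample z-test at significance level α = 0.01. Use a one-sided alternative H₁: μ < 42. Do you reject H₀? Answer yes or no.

reject H₀: no

SE = σ/√n = 12/√17 = 2.9104
z = (x̄−μ₀)/SE = (38.88−42)/2.9104 = -1.0720
p-value (one-sided, H₁ less) = 0.14186
At α=0.01: p ≥ α → fail to reject H₀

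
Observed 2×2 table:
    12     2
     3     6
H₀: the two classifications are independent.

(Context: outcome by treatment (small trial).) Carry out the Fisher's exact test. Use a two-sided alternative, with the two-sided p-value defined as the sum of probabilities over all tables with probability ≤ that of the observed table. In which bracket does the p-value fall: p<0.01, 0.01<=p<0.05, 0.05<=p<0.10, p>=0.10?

Margins: r₁=14, r₂=9, c₁=15, c₂=8, n=23
p_obs = C(14,12)·C(9,3)/C(23,15); sum pmf over tables with pmf ≤ p_obs
p-value (two-sided) = 0.02276
→ bracket: 0.01<=p<0.05

p-value bracket: 0.01<=p<0.05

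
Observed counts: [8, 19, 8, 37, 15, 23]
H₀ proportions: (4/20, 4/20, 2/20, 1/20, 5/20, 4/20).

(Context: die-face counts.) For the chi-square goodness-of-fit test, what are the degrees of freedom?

df = k − 1 = 6 − 1 = 5

degrees of freedom = 5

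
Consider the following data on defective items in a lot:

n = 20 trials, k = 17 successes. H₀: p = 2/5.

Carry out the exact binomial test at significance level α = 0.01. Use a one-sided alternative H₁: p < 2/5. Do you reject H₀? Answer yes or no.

reject H₀: no

Exact binomial: n=20, k=17, p₀=2/5=0.4000
P(X≤17) from Σ C(n,i)·p₀^i·(1−p₀)^(n−i)
p-value (one-sided, H₁ less) = 0.99999
At α=0.01: p ≥ α → fail to reject H₀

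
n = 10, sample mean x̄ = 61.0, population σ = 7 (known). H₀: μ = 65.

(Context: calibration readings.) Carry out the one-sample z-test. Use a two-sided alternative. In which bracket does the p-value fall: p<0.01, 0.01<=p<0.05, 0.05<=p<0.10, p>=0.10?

p-value bracket: 0.05<=p<0.10

SE = σ/√n = 7/√10 = 2.2136
z = (x̄−μ₀)/SE = (61.0−65)/2.2136 = -1.8070
p-value (two-sided) = 0.07076
→ bracket: 0.05<=p<0.10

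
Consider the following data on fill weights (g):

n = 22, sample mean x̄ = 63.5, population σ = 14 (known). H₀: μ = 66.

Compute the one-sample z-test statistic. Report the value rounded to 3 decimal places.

SE = σ/√n = 14/√22 = 2.9848
z = (x̄−μ₀)/SE = (63.5−66)/2.9848 = -0.8376

test statistic = -0.838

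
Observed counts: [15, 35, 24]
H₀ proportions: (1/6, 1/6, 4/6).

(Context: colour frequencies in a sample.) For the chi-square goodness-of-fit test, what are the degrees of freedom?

df = k − 1 = 3 − 1 = 2

degrees of freedom = 2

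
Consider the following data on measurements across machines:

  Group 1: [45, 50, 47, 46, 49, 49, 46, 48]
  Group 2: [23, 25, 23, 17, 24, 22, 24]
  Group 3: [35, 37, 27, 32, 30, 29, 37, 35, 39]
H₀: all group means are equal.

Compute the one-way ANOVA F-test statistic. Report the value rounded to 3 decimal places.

test statistic = 123.573

Group means [47.50, 22.57, 33.44], grand mean 34.958
SSB = Σnᵢ(x̄ᵢ−x̄)² = 2353.022; SSW = ΣΣ(x−x̄ᵢ)² = 199.937
MSB = 2353.022/2 = 1176.5109; MSW = 199.937/21 = 9.5208
F = MSB/MSW = 123.5729
df = (2, 21)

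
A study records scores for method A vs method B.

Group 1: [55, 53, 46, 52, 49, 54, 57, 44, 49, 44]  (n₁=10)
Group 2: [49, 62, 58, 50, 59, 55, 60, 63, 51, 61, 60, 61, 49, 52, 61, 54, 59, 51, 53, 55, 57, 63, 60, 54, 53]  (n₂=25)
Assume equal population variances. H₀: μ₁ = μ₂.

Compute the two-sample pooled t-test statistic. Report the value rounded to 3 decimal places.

x̄₁=50.300, s₁=4.620, n₁=10
x̄₂=56.400, s₂=4.583, n₂=25
s_p² = [9·4.620² + 24·4.583²]/33 = 21.0939
SE = √(s_p²·(1/10+1/25)) = 1.7185
t = (50.300−56.400)/1.7185 = -3.5497
df = 33

test statistic = -3.550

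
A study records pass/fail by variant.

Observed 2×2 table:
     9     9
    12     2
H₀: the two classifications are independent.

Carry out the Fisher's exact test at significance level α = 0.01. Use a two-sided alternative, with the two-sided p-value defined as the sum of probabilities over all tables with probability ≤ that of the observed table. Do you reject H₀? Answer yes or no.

reject H₀: no

Margins: r₁=18, r₂=14, c₁=21, c₂=11, n=32
p_obs = C(18,9)·C(14,12)/C(32,21); sum pmf over tables with pmf ≤ p_obs
p-value (two-sided) = 0.06079
At α=0.01: p ≥ α → fail to reject H₀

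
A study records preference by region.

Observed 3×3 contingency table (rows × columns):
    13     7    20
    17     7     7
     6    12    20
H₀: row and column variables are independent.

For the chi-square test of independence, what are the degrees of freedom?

df = (r−1)(c−1) = (3−1)·(3−1) = 4

degrees of freedom = 4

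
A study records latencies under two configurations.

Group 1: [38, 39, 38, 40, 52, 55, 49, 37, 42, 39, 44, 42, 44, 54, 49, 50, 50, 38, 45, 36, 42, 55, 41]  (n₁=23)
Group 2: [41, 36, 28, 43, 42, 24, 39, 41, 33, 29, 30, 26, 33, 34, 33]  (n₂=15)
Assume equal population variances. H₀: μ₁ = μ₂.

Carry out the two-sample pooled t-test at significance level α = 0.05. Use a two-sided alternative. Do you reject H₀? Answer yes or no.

x̄₁=44.304, s₁=6.160, n₁=23
x̄₂=34.133, s₂=6.069, n₂=15
s_p² = [22·6.160² + 14·6.069²]/36 = 37.5167
SE = √(s_p²·(1/23+1/15)) = 2.0328
t = (44.304−34.133)/2.0328 = 5.0034
df = 36
p-value (two-sided) = 0.00001
At α=0.05: p < α → reject H₀

reject H₀: yes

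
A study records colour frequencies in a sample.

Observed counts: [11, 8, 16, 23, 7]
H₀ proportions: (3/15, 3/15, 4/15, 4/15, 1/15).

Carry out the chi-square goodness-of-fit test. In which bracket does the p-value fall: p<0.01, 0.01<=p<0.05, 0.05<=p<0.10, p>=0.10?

n = 65; E_i = n·p_i = [13.00, 13.00, 17.33, 17.33, 4.33]
χ² = (11−13.00)²/13.00 + (8−13.00)²/13.00 + (16−17.33)²/17.33 + (23−17.33)²/17.33 + (7−4.33)²/4.33 = 5.8269
df = 4
p-value (upper-tail) = 0.21245
→ bracket: p>=0.10

p-value bracket: p>=0.10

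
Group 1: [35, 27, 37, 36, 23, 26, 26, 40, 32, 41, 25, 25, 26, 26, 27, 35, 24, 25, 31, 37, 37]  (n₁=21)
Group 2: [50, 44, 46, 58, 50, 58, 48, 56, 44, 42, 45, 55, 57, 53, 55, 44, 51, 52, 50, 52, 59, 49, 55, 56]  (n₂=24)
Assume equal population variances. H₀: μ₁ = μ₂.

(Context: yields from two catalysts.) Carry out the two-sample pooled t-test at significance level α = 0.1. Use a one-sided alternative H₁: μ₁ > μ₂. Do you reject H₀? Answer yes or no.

x̄₁=30.524, s₁=5.896, n₁=21
x̄₂=51.208, s₂=5.133, n₂=24
s_p² = [20·5.896² + 23·5.133²]/43 = 30.2604
SE = √(s_p²·(1/21+1/24)) = 1.6437
t = (30.524−51.208)/1.6437 = -12.5840
df = 43
p-value (one-sided, H₁ greater) = 1.00000
At α=0.1: p ≥ α → fail to reject H₀

reject H₀: no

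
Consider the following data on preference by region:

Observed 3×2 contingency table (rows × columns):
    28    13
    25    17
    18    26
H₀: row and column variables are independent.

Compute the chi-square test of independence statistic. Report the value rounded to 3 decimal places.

test statistic = 6.789

Row totals [41, 42, 44], col totals [71, 56], n=127
χ² = (28−22.92)²/22.92 + (13−18.08)²/18.08 + (25−23.48)²/23.48 + (17−18.52)²/18.52 + (18−24.60)²/24.60 + (26−19.40)²/19.40 = 6.7892
df = 2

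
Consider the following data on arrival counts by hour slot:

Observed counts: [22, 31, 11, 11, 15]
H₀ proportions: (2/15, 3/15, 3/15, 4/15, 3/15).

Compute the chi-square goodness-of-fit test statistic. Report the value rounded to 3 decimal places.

n = 90; E_i = n·p_i = [12.00, 18.00, 18.00, 24.00, 18.00]
χ² = (22−12.00)²/12.00 + (31−18.00)²/18.00 + (11−18.00)²/18.00 + (11−24.00)²/24.00 + (15−18.00)²/18.00 = 27.9861
df = 4

test statistic = 27.986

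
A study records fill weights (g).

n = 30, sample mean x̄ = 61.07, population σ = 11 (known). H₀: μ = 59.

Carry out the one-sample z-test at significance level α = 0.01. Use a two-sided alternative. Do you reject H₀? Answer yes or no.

SE = σ/√n = 11/√30 = 2.0083
z = (x̄−μ₀)/SE = (61.07−59)/2.0083 = 1.0307
p-value (two-sided) = 0.30267
At α=0.01: p ≥ α → fail to reject H₀

reject H₀: no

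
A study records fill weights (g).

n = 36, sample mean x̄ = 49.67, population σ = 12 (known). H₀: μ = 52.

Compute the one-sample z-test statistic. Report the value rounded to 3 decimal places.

SE = σ/√n = 12/√36 = 2.0000
z = (x̄−μ₀)/SE = (49.67−52)/2.0000 = -1.1650

test statistic = -1.165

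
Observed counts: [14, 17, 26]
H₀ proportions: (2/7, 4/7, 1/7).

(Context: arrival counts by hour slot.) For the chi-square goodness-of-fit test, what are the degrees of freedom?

df = k − 1 = 3 − 1 = 2

degrees of freedom = 2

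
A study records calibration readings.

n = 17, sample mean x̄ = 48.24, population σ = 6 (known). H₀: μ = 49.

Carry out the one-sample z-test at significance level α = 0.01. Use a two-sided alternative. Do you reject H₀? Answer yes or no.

reject H₀: no

SE = σ/√n = 6/√17 = 1.4552
z = (x̄−μ₀)/SE = (48.24−49)/1.4552 = -0.5223
p-value (two-sided) = 0.60149
At α=0.01: p ≥ α → fail to reject H₀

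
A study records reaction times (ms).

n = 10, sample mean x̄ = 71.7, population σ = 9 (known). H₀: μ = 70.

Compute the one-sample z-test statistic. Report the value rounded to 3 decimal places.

SE = σ/√n = 9/√10 = 2.8460
z = (x̄−μ₀)/SE = (71.7−70)/2.8460 = 0.5973

test statistic = 0.597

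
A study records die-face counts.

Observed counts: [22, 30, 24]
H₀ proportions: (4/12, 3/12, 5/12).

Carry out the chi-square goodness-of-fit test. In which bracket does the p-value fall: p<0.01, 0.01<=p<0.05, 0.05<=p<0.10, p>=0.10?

p-value bracket: 0.01<=p<0.05

n = 76; E_i = n·p_i = [25.33, 19.00, 31.67]
χ² = (22−25.33)²/25.33 + (30−19.00)²/19.00 + (24−31.67)²/31.67 = 8.6632
df = 2
p-value (upper-tail) = 0.01315
→ bracket: 0.01<=p<0.05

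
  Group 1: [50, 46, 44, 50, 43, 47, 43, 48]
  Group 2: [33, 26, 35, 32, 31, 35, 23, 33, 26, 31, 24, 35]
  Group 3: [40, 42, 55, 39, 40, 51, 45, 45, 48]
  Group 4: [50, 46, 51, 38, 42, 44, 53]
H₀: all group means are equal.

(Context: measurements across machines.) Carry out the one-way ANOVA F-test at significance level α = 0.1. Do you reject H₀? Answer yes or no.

reject H₀: yes

Group means [46.38, 30.33, 45.00, 46.29], grand mean 40.667
SSB = Σnᵢ(x̄ᵢ−x̄)² = 1932.030; SSW = ΣΣ(x−x̄ᵢ)² = 685.970
MSB = 1932.030/3 = 644.0099; MSW = 685.970/32 = 21.4366
F = MSB/MSW = 30.0426
df = (3, 32)
p-value (upper-tail) = 0.00000
At α=0.1: p < α → reject H₀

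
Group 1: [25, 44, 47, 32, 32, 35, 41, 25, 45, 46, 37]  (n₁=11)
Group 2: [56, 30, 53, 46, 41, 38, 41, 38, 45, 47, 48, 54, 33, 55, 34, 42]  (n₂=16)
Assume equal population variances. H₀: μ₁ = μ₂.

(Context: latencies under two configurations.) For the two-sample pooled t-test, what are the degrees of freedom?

degrees of freedom = 25

df = n₁ + n₂ − 2 = 11 + 16 − 2 = 25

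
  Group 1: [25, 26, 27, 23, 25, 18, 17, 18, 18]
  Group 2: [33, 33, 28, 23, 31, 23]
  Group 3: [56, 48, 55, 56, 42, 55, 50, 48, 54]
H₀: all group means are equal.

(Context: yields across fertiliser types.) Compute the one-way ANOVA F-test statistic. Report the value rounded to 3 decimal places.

test statistic = 104.476

Group means [21.89, 28.50, 51.56], grand mean 34.667
SSB = Σnᵢ(x̄ᵢ−x̄)² = 4264.722; SSW = ΣΣ(x−x̄ᵢ)² = 428.611
MSB = 4264.722/2 = 2132.3611; MSW = 428.611/21 = 20.4101
F = MSB/MSW = 104.4760
df = (2, 21)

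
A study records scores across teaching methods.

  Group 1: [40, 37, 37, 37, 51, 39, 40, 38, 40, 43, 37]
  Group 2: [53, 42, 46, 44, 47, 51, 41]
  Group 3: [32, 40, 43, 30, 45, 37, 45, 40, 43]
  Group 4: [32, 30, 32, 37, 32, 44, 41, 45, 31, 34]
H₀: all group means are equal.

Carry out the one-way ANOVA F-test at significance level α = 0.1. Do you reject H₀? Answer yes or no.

reject H₀: yes

Group means [39.91, 46.29, 39.44, 35.80], grand mean 39.892
SSB = Σnᵢ(x̄ᵢ−x̄)² = 455.408; SSW = ΣΣ(x−x̄ᵢ)² = 812.160
MSB = 455.408/3 = 151.8026; MSW = 812.160/33 = 24.6109
F = MSB/MSW = 6.1681
df = (3, 33)
p-value (upper-tail) = 0.00190
At α=0.1: p < α → reject H₀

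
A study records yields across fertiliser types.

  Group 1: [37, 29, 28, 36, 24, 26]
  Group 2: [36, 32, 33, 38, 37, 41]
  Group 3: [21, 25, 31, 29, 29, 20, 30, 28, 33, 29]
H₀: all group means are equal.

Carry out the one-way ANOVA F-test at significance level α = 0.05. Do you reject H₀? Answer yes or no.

Group means [30.00, 36.17, 27.50], grand mean 30.545
SSB = Σnᵢ(x̄ᵢ−x̄)² = 284.121; SSW = ΣΣ(x−x̄ᵢ)² = 357.333
MSB = 284.121/2 = 142.0606; MSW = 357.333/19 = 18.8070
F = MSB/MSW = 7.5536
df = (2, 19)
p-value (upper-tail) = 0.00386
At α=0.05: p < α → reject H₀

reject H₀: yes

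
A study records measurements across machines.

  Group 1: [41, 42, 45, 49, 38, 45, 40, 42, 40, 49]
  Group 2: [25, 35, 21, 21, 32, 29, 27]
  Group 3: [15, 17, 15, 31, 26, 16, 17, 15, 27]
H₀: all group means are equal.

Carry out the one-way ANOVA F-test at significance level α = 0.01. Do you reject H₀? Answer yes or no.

Group means [43.10, 27.14, 19.89], grand mean 30.769
SSB = Σnᵢ(x̄ᵢ−x̄)² = 2677.969; SSW = ΣΣ(x−x̄ᵢ)² = 612.646
MSB = 2677.969/2 = 1338.9847; MSW = 612.646/23 = 26.6368
F = MSB/MSW = 50.2683
df = (2, 23)
p-value (upper-tail) = 0.00000
At α=0.01: p < α → reject H₀

reject H₀: yes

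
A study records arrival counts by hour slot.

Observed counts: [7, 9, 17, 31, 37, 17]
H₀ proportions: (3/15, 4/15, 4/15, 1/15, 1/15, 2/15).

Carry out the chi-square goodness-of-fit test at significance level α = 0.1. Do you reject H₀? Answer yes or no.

reject H₀: yes

n = 118; E_i = n·p_i = [23.60, 31.47, 31.47, 7.87, 7.87, 15.73]
χ² = (7−23.60)²/23.60 + (9−31.47)²/31.47 + (17−31.47)²/31.47 + (31−7.87)²/7.87 + (37−7.87)²/7.87 + (17−15.73)²/15.73 = 210.3898
df = 5
p-value (upper-tail) = 0.00000
At α=0.1: p < α → reject H₀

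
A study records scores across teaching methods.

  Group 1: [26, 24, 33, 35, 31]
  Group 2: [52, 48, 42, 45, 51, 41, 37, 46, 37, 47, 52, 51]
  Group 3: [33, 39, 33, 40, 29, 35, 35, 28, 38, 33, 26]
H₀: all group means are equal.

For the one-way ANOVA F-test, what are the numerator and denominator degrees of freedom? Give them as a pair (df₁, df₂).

k = 3 groups, N = 28 total
df = (k−1, N−k) = (3−1, 28−3) = (2, 25)

degrees of freedom = [2, 25]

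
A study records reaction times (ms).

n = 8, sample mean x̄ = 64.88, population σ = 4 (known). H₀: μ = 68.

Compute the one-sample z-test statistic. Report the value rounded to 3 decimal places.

test statistic = -2.206

SE = σ/√n = 4/√8 = 1.4142
z = (x̄−μ₀)/SE = (64.88−68)/1.4142 = -2.2062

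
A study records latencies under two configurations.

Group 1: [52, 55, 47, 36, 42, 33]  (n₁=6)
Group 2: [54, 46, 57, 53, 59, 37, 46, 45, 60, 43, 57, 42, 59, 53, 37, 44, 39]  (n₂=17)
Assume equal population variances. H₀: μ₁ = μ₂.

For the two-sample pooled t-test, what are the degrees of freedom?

degrees of freedom = 21

df = n₁ + n₂ − 2 = 6 + 17 − 2 = 21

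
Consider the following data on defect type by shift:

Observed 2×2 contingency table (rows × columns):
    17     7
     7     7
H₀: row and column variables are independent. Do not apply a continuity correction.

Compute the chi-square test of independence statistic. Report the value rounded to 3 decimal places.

test statistic = 1.649

Row totals [24, 14], col totals [24, 14], n=38
χ² = (17−15.16)²/15.16 + (7−8.84)²/8.84 + (7−8.84)²/8.84 + (7−5.16)²/5.16 = 1.6493
df = 1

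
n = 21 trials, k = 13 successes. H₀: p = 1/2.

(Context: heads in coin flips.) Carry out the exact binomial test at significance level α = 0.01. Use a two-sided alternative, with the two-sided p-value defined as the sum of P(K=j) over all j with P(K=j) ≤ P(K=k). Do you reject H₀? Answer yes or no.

Exact binomial: n=21, k=13, p₀=1/2=0.5000
P(X=j) = C(n,j)·p₀^j·(1−p₀)^(n−j); p = Σ P(X=j) over j with P(X=j) ≤ P(X=13)
p-value (two-sided) = 0.38331
At α=0.01: p ≥ α → fail to reject H₀

reject H₀: no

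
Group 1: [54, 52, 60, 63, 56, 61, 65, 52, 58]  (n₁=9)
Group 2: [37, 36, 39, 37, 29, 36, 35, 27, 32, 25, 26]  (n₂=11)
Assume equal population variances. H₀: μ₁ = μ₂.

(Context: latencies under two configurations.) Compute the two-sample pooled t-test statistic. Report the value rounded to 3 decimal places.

x̄₁=57.889, s₁=4.729, n₁=9
x̄₂=32.636, s₂=5.045, n₂=11
s_p² = [8·4.729² + 10·5.045²]/18 = 24.0797
SE = √(s_p²·(1/9+1/11)) = 2.2056
t = (57.889−32.636)/2.2056 = 11.4494
df = 18

test statistic = 11.449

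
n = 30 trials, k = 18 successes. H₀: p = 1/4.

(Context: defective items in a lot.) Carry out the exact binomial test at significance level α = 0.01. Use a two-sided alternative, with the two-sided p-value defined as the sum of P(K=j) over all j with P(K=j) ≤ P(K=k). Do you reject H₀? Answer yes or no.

Exact binomial: n=30, k=18, p₀=1/4=0.2500
P(X=j) = C(n,j)·p₀^j·(1−p₀)^(n−j); p = Σ P(X=j) over j with P(X=j) ≤ P(X=18)
p-value (two-sided) = 0.00005
At α=0.01: p < α → reject H₀

reject H₀: yes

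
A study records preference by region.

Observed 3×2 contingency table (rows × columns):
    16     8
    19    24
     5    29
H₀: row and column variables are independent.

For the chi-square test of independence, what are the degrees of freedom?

degrees of freedom = 2

df = (r−1)(c−1) = (3−1)·(2−1) = 2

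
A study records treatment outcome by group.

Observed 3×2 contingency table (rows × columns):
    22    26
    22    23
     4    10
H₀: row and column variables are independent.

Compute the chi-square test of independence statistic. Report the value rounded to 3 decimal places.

test statistic = 1.815

Row totals [48, 45, 14], col totals [48, 59], n=107
χ² = (22−21.53)²/21.53 + (26−26.47)²/26.47 + (22−20.19)²/20.19 + (23−24.81)²/24.81 + (4−6.28)²/6.28 + (10−7.72)²/7.72 = 1.8153
df = 2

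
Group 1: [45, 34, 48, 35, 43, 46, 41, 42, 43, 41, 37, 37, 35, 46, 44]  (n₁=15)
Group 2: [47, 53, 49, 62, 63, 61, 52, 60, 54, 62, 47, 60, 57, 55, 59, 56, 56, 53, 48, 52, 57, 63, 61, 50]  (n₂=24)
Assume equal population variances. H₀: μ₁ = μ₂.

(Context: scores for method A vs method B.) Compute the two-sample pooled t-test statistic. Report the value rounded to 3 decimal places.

test statistic = -8.916

x̄₁=41.133, s₁=4.518, n₁=15
x̄₂=55.708, s₂=5.221, n₂=24
s_p² = [14·4.518² + 23·5.221²]/37 = 24.6673
SE = √(s_p²·(1/15+1/24)) = 1.6347
t = (41.133−55.708)/1.6347 = -8.9159
df = 37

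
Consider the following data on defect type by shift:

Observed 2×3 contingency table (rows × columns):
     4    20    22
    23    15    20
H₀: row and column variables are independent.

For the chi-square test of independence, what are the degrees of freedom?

df = (r−1)(c−1) = (2−1)·(3−1) = 2

degrees of freedom = 2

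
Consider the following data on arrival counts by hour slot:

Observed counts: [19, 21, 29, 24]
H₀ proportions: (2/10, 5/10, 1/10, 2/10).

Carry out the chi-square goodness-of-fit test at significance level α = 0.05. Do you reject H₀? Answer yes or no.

reject H₀: yes

n = 93; E_i = n·p_i = [18.60, 46.50, 9.30, 18.60]
χ² = (19−18.60)²/18.60 + (21−46.50)²/46.50 + (29−9.30)²/9.30 + (24−18.60)²/18.60 = 57.2903
df = 3
p-value (upper-tail) = 0.00000
At α=0.05: p < α → reject H₀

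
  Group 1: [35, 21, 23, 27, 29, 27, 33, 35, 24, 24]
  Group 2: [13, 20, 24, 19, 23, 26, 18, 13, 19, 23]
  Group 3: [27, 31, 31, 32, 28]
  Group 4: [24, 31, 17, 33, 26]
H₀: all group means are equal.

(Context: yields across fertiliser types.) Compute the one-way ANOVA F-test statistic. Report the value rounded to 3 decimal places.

Group means [27.80, 19.80, 29.80, 26.20], grand mean 25.200
SSB = Σnᵢ(x̄ᵢ−x̄)² = 470.000; SSW = ΣΣ(x−x̄ᵢ)² = 582.800
MSB = 470.000/3 = 156.6667; MSW = 582.800/26 = 22.4154
F = MSB/MSW = 6.9892
df = (3, 26)

test statistic = 6.989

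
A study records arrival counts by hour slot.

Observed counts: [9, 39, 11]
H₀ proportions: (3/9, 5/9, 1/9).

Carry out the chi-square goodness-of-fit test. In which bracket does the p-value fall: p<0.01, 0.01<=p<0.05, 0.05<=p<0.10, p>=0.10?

p-value bracket: p<0.01

n = 59; E_i = n·p_i = [19.67, 32.78, 6.56]
χ² = (9−19.67)²/19.67 + (39−32.78)²/32.78 + (11−6.56)²/6.56 = 9.9797
df = 2
p-value (upper-tail) = 0.00681
→ bracket: p<0.01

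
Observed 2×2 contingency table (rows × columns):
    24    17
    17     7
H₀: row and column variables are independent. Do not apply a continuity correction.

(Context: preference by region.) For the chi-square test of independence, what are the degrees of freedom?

degrees of freedom = 1

df = (r−1)(c−1) = (2−1)·(2−1) = 1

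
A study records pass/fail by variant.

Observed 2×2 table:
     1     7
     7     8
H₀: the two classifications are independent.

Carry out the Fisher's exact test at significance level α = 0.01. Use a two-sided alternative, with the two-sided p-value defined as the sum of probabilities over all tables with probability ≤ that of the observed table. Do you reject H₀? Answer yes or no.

Margins: r₁=8, r₂=15, c₁=8, c₂=15, n=23
p_obs = C(8,1)·C(15,7)/C(23,8); sum pmf over tables with pmf ≤ p_obs
p-value (two-sided) = 0.17633
At α=0.01: p ≥ α → fail to reject H₀

reject H₀: no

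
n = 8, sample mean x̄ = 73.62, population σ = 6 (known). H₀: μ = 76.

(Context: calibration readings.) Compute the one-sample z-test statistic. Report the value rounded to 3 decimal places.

test statistic = -1.122

SE = σ/√n = 6/√8 = 2.1213
z = (x̄−μ₀)/SE = (73.62−76)/2.1213 = -1.1219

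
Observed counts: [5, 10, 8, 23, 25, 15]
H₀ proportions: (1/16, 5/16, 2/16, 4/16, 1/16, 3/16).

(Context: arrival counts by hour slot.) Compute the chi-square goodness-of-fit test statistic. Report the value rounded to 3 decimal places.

n = 86; E_i = n·p_i = [5.38, 26.88, 10.75, 21.50, 5.38, 16.12]
χ² = (5−5.38)²/5.38 + (10−26.88)²/26.88 + (8−10.75)²/10.75 + (23−21.50)²/21.50 + (25−5.38)²/5.38 + (15−16.12)²/16.12 = 83.1628
df = 5

test statistic = 83.163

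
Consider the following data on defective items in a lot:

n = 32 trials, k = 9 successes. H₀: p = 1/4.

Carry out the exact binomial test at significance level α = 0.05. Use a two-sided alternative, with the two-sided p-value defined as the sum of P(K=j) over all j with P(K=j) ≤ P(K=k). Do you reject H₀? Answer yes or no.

Exact binomial: n=32, k=9, p₀=1/4=0.2500
P(X=j) = C(n,j)·p₀^j·(1−p₀)^(n−j); p = Σ P(X=j) over j with P(X=j) ≤ P(X=9)
p-value (two-sided) = 0.68436
At α=0.05: p ≥ α → fail to reject H₀

reject H₀: no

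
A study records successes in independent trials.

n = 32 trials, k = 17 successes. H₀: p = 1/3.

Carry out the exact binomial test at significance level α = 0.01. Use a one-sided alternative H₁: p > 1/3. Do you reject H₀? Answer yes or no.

Exact binomial: n=32, k=17, p₀=1/3=0.3333
P(X≥17) from Σ C(n,i)·p₀^i·(1−p₀)^(n−i)
p-value (one-sided, H₁ greater) = 0.01639
At α=0.01: p ≥ α → fail to reject H₀

reject H₀: no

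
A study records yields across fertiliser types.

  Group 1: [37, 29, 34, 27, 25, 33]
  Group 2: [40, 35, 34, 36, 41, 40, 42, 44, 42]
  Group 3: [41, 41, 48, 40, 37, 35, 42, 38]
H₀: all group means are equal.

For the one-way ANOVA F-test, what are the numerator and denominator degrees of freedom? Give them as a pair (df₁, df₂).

k = 3 groups, N = 23 total
df = (k−1, N−k) = (3−1, 23−3) = (2, 20)

degrees of freedom = [2, 20]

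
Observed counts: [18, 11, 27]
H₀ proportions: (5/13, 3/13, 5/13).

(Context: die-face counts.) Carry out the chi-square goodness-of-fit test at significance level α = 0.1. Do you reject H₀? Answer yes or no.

n = 56; E_i = n·p_i = [21.54, 12.92, 21.54]
χ² = (18−21.54)²/21.54 + (11−12.92)²/12.92 + (27−21.54)²/21.54 = 2.2524
df = 2
p-value (upper-tail) = 0.32427
At α=0.1: p ≥ α → fail to reject H₀

reject H₀: no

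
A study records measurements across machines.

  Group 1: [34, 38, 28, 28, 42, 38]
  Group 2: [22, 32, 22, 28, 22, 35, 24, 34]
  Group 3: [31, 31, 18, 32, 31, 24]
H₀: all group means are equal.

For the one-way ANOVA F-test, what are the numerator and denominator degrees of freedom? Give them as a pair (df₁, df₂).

degrees of freedom = [2, 17]

k = 3 groups, N = 20 total
df = (k−1, N−k) = (3−1, 20−3) = (2, 17)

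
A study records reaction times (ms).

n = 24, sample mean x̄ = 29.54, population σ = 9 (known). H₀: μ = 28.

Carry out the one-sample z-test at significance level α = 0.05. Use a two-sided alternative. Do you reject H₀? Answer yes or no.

SE = σ/√n = 9/√24 = 1.8371
z = (x̄−μ₀)/SE = (29.54−28)/1.8371 = 0.8383
p-value (two-sided) = 0.40188
At α=0.05: p ≥ α → fail to reject H₀

reject H₀: no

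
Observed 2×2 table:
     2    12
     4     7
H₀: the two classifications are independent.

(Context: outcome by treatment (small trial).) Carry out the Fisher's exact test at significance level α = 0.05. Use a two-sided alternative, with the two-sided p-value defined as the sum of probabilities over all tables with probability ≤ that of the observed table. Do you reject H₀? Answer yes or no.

reject H₀: no

Margins: r₁=14, r₂=11, c₁=6, c₂=19, n=25
p_obs = C(14,2)·C(11,4)/C(25,6); sum pmf over tables with pmf ≤ p_obs
p-value (two-sided) = 0.35000
At α=0.05: p ≥ α → fail to reject H₀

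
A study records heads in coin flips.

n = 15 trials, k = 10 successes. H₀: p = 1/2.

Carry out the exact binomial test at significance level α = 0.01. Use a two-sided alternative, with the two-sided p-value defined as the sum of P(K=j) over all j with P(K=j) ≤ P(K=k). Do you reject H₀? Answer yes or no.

Exact binomial: n=15, k=10, p₀=1/2=0.5000
P(X=j) = C(n,j)·p₀^j·(1−p₀)^(n−j); p = Σ P(X=j) over j with P(X=j) ≤ P(X=10)
p-value (two-sided) = 0.30176
At α=0.01: p ≥ α → fail to reject H₀

reject H₀: no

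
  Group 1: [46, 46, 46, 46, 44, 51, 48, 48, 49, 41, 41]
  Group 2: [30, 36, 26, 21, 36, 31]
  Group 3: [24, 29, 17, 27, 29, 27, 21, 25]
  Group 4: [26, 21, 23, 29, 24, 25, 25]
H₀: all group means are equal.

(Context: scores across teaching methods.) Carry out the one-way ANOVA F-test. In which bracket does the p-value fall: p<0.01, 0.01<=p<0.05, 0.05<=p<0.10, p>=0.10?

p-value bracket: p<0.01

Group means [46.00, 30.00, 24.88, 24.71], grand mean 33.062
SSB = Σnᵢ(x̄ᵢ−x̄)² = 2921.571; SSW = ΣΣ(x−x̄ᵢ)² = 424.304
MSB = 2921.571/3 = 973.8571; MSW = 424.304/28 = 15.1537
F = MSB/MSW = 64.2653
df = (3, 28)
p-value (upper-tail) = 0.00000
→ bracket: p<0.01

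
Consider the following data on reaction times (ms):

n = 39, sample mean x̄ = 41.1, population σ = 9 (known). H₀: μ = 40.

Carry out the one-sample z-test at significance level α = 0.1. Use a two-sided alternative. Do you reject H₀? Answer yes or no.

SE = σ/√n = 9/√39 = 1.4412
z = (x̄−μ₀)/SE = (41.1−40)/1.4412 = 0.7633
p-value (two-sided) = 0.44530
At α=0.1: p ≥ α → fail to reject H₀

reject H₀: no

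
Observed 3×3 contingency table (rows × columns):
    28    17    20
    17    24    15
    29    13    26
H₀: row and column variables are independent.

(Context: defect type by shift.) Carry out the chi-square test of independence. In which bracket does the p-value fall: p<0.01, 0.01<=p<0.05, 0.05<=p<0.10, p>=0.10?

Row totals [65, 56, 68], col totals [74, 54, 61], n=189
χ² = (28−25.45)²/25.45 + (17−18.57)²/18.57 + (20−20.98)²/20.98 + (17−21.93)²/21.93 + (24−16.00)²/16.00 + (15−18.07)²/18.07 + (29−26.62)²/26.62 + (13−19.43)²/19.43 + (26−21.95)²/21.95 = 9.1512
df = 4
p-value (upper-tail) = 0.05743
→ bracket: 0.05<=p<0.10

p-value bracket: 0.05<=p<0.10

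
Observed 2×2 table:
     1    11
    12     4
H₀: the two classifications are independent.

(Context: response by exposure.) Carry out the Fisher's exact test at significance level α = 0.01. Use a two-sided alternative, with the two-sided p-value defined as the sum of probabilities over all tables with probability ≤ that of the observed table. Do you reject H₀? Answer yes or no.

Margins: r₁=12, r₂=16, c₁=13, c₂=15, n=28
p_obs = C(12,1)·C(16,12)/C(28,13); sum pmf over tables with pmf ≤ p_obs
p-value (two-sided) = 0.00064
At α=0.01: p < α → reject H₀

reject H₀: yes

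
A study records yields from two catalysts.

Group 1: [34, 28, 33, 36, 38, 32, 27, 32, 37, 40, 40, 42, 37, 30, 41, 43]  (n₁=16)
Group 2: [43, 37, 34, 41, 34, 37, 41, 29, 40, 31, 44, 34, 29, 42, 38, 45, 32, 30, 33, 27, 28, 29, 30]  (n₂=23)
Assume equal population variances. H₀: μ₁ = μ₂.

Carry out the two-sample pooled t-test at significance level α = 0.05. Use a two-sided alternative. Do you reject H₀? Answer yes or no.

x̄₁=35.625, s₁=4.978, n₁=16
x̄₂=35.130, s₂=5.683, n₂=23
s_p² = [15·4.978² + 22·5.683²]/37 = 29.2529
SE = √(s_p²·(1/16+1/23)) = 1.7607
t = (35.625−35.130)/1.7607 = 0.2809
df = 37
p-value (two-sided) = 0.78036
At α=0.05: p ≥ α → fail to reject H₀

reject H₀: no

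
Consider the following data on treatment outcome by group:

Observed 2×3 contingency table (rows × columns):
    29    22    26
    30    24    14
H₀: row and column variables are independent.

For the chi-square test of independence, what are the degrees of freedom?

degrees of freedom = 2

df = (r−1)(c−1) = (2−1)·(3−1) = 2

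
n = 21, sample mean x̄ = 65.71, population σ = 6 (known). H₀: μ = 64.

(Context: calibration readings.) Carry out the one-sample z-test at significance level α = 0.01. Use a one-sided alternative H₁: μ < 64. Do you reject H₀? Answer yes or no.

SE = σ/√n = 6/√21 = 1.3093
z = (x̄−μ₀)/SE = (65.71−64)/1.3093 = 1.3060
p-value (one-sided, H₁ less) = 0.90423
At α=0.01: p ≥ α → fail to reject H₀

reject H₀: no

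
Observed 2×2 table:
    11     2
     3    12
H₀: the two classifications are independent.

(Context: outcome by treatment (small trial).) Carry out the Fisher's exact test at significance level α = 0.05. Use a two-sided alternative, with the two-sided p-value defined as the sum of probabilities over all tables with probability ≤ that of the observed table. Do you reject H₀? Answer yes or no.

reject H₀: yes

Margins: r₁=13, r₂=15, c₁=14, c₂=14, n=28
p_obs = C(13,11)·C(15,3)/C(28,14); sum pmf over tables with pmf ≤ p_obs
p-value (two-sided) = 0.00184
At α=0.05: p < α → reject H₀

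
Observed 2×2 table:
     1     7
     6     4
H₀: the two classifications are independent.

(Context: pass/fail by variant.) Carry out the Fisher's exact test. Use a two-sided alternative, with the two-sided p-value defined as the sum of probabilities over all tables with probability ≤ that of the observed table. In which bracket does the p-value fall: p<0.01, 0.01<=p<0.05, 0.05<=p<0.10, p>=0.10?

p-value bracket: 0.05<=p<0.10

Margins: r₁=8, r₂=10, c₁=7, c₂=11, n=18
p_obs = C(8,1)·C(10,6)/C(18,7); sum pmf over tables with pmf ≤ p_obs
p-value (two-sided) = 0.06561
→ bracket: 0.05<=p<0.10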